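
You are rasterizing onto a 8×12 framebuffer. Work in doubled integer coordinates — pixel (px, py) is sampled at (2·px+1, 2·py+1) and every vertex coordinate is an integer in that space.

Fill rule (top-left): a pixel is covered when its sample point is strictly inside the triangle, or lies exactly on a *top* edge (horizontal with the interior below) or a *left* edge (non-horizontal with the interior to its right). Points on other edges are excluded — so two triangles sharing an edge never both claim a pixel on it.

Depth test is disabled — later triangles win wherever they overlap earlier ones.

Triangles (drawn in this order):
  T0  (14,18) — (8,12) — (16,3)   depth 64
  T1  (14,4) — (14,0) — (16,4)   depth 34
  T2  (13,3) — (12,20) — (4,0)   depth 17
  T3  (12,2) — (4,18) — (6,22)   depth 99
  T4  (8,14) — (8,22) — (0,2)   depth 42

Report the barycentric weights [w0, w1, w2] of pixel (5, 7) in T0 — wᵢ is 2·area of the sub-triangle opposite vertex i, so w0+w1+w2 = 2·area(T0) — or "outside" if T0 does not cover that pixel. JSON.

T0:
  2·area = 102
  edge (14, 18)→(8, 12): d=(-6,-6) top-left  bias=+0
  edge (8, 12)→(16, 3): d=(8,-9) top-left  bias=+0
  edge (16, 3)→(14, 18): d=(-2,15) right/bottom  bias=-1
    (0,2)@(1, 5): e=[0,-119,221] → .  [on edge]
    (7,2)@(15, 5): e=[84,7,11] → X
    (1,3)@(3, 7): e=[0,-85,187] → .  [on edge]
    (6,3)@(13, 7): e=[60,5,37] → X
    (2,4)@(5, 9): e=[0,-51,153] → .  [on edge]
    (5,4)@(11, 9): e=[36,3,63] → X
    (3,5)@(7, 11): e=[0,-17,119] → .  [on edge]
    (4,5)@(9, 11): e=[12,1,89] → X
    (7,5)@(15, 11): e=[48,55,-1] → .
    (4,6)@(9, 13): e=[0,17,85] → X  [on edge]
    (7,6)@(15, 13): e=[36,71,-5] → .
    (4,7)@(9, 15): e=[-12,33,81] → .
    (5,7)@(11, 15): e=[0,51,51] → X  [on edge]
    (6,8)@(13, 17): e=[0,85,17] → X  [on edge]
    (7,9)@(15, 19): e=[0,119,-17] → .  [on edge]
  covered (15 px):
    . . . . . . . .
    . . . . . . . .
    . . . . . . . X
    . . . . . . X X
    . . . . . X X X
    . . . . X X X .
    . . . . X X X .
    . . . . . X X .
    . . . . . . X .
    . . . . . . . .
    . . . . . . . .
    . . . . . . . .
T1:
  2·area = 8
  edge (14, 4)→(14, 0): d=(0,-4) top-left  bias=+0
  edge (14, 0)→(16, 4): d=(2,4) right/bottom  bias=-1
  edge (16, 4)→(14, 4): d=(-2,0) right/bottom  bias=-1
    (7,1)@(15, 3): e=[4,2,2] → X
    (7,2)@(15, 5): e=[4,6,-2] → .
  covered (1 px):
    . . . . . . . .
    . . . . . . . X
    . . . . . . . .
    . . . . . . . .
    . . . . . . . .
    . . . . . . . .
    . . . . . . . .
    . . . . . . . .
    . . . . . . . .
    . . . . . . . .
    . . . . . . . .
    . . . . . . . .
T2:
  2·area = 156
  edge (13, 3)→(12, 20): d=(-1,17) right/bottom  bias=-1
  edge (12, 20)→(4, 0): d=(-8,-20) top-left  bias=+0
  edge (4, 0)→(13, 3): d=(9,3) right/bottom  bias=-1
    (2,0)@(5, 1): e=[138,12,6] → X
    (3,0)@(7, 1): e=[104,52,0] → .  [on edge]
    (2,1)@(5, 3): e=[136,-4,24] → .
    (3,1)@(7, 3): e=[102,36,18] → X
    (4,1)@(9, 3): e=[68,76,12] → X
    (5,1)@(11, 3): e=[34,116,6] → X
    (6,1)@(13, 3): e=[0,156,0] → .  [on edge]
    (3,2)@(7, 5): e=[100,20,36] → X
    (6,2)@(13, 5): e=[-2,140,18] → .
    (3,3)@(7, 7): e=[98,4,54] → X
    (6,3)@(13, 7): e=[-4,124,36] → .
    (3,4)@(7, 9): e=[96,-12,72] → .
  covered (17 px):
    . . X . . . . .
    . . . X X X . .
    . . . X X X . .
    . . . X X X . .
    . . . . X X . .
    . . . . X X . .
    . . . . . X . .
    . . . . . X . .
    . . . . . X . .
    . . . . . . . .
    . . . . . . . .
    . . . . . . . .
T3:
  2·area = 64  (B↔C swapped to make it positive)
  edge (12, 2)→(6, 22): d=(-6,20) right/bottom  bias=-1
  edge (6, 22)→(4, 18): d=(-2,-4) top-left  bias=+0
  edge (4, 18)→(12, 2): d=(8,-16) top-left  bias=+0
    (5,2)@(11, 5): e=[2,54,8] → X
    (6,2)@(13, 5): e=[-38,62,40] → .
    (5,3)@(11, 7): e=[-10,50,24] → .
    (4,4)@(9, 9): e=[18,38,8] → X
    (5,4)@(11, 9): e=[-22,46,40] → .
    (4,5)@(9, 11): e=[6,34,24] → X
    (5,5)@(11, 11): e=[-34,42,56] → .
    (3,6)@(7, 13): e=[34,22,8] → X
    (4,6)@(9, 13): e=[-6,30,40] → .
    (3,7)@(7, 15): e=[22,18,24] → X
    (4,7)@(9, 15): e=[-18,26,56] → .
    (2,8)@(5, 17): e=[50,6,8] → X
  covered (8 px):
    . . . . . . . .
    . . . . . . . .
    . . . . . X . .
    . . . . . . . .
    . . . . X . . .
    . . . . X . . .
    . . . X . . . .
    . . . X . . . .
    . . X X . . . .
    . . X . . . . .
    . . . . . . . .
    . . . . . . . .
T4:
  2·area = 64
  edge (8, 14)→(8, 22): d=(0,8) right/bottom  bias=-1
  edge (8, 22)→(0, 2): d=(-8,-20) top-left  bias=+0
  edge (0, 2)→(8, 14): d=(8,12) right/bottom  bias=-1
    (1,3)@(3, 7): e=[40,20,4] → X
    (2,3)@(5, 7): e=[24,60,-20] → .
    (1,4)@(3, 9): e=[40,4,20] → X
    (2,4)@(5, 9): e=[24,44,-4] → .
    (1,5)@(3, 11): e=[40,-12,36] → .
    (2,5)@(5, 11): e=[24,28,12] → X
    (3,5)@(7, 11): e=[8,68,-12] → .
    (2,6)@(5, 13): e=[24,12,28] → X
    (3,6)@(7, 13): e=[8,52,4] → X
    (4,6)@(9, 13): e=[-8,92,-20] → .
    (2,7)@(5, 15): e=[24,-4,44] → .
    (3,7)@(7, 15): e=[8,36,20] → X
  covered (8 px):
    . . . . . . . .
    . . . . . . . .
    . . . . . . . .
    . X . . . . . .
    . X . . . . . .
    . . X . . . . .
    . . X X . . . .
    . . . X . . . .
    . . . X . . . .
    . . . X . . . .
    . . . . . . . .
    . . . . . . . .

Answer: [51,51,0]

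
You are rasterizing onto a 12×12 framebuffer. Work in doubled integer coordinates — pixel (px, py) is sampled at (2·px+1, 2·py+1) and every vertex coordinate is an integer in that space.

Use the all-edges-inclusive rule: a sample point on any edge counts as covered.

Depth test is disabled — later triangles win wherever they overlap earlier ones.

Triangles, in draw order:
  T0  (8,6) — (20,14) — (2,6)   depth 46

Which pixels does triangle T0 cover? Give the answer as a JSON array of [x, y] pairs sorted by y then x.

T0:
  2·area = 48
  edge (8, 6)→(20, 14): d=(12,8) inclusive
  edge (20, 14)→(2, 6): d=(-18,-8) inclusive
  edge (2, 6)→(8, 6): d=(6,0) inclusive
    (2,3)@(5, 7): e=[36,6,6] → X
    (3,3)@(7, 7): e=[20,22,6] → X
    (4,3)@(9, 7): e=[4,38,6] → X
    (5,3)@(11, 7): e=[-12,54,6] → .
    (2,4)@(5, 9): e=[60,-30,18] → .
    (3,4)@(7, 9): e=[44,-14,18] → .
    (4,4)@(9, 9): e=[28,2,18] → X
    (5,4)@(11, 9): e=[12,18,18] → X
    (6,4)@(13, 9): e=[-4,34,18] → .
    (4,5)@(9, 11): e=[52,-34,30] → .
    (5,5)@(11, 11): e=[36,-18,30] → .
    (7,5)@(15, 11): e=[4,14,30] → X
  covered (6 px):
    . . . . . . . . . . . .
    . . . . . . . . . . . .
    . . . . . . . . . . . .
    . . X X X . . . . . . .
    . . . . X X . . . . . .
    . . . . . . . X . . . .
    . . . . . . . . . . . .
    . . . . . . . . . . . .
    . . . . . . . . . . . .
    . . . . . . . . . . . .
    . . . . . . . . . . . .
    . . . . . . . . . . . .

Final: [[2,3],[3,3],[4,3],[4,4],[5,4],[7,5]]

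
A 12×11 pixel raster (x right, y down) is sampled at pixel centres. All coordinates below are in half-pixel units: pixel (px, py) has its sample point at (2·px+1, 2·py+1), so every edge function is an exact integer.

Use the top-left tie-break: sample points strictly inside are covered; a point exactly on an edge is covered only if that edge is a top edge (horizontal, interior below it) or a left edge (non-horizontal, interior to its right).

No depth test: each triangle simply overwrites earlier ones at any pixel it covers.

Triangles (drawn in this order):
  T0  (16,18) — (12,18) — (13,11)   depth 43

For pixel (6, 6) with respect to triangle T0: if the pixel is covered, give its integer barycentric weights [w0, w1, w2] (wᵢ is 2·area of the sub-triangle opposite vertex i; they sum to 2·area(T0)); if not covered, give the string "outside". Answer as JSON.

T0:
  2·area = 28
  edge (16, 18)→(12, 18): d=(-4,0) right/bottom  bias=-1
  edge (12, 18)→(13, 11): d=(1,-7) top-left  bias=+0
  edge (13, 11)→(16, 18): d=(3,7) right/bottom  bias=-1
    (6,5)@(13, 11): e=[28,0,0] → ·  [on edge]
    (6,6)@(13, 13): e=[20,2,6] → █
    (7,6)@(15, 13): e=[20,16,-8] → ·
    (6,7)@(13, 15): e=[12,4,12] → █
    (7,7)@(15, 15): e=[12,18,-2] → ·
    (6,8)@(13, 17): e=[4,6,18] → █
    (7,8)@(15, 17): e=[4,20,4] → █
    (8,8)@(17, 17): e=[4,34,-10] → ·
    (6,9)@(13, 19): e=[-4,8,24] → ·
    (7,9)@(15, 19): e=[-4,22,10] → ·
  covered (4 px):
    · · · · · · · · · · · ·
    · · · · · · · · · · · ·
    · · · · · · · · · · · ·
    · · · · · · · · · · · ·
    · · · · · · · · · · · ·
    · · · · · · · · · · · ·
    · · · · · · █ · · · · ·
    · · · · · · █ · · · · ·
    · · · · · · █ █ · · · ·
    · · · · · · · · · · · ·
    · · · · · · · · · · · ·

Result: [2,6,20]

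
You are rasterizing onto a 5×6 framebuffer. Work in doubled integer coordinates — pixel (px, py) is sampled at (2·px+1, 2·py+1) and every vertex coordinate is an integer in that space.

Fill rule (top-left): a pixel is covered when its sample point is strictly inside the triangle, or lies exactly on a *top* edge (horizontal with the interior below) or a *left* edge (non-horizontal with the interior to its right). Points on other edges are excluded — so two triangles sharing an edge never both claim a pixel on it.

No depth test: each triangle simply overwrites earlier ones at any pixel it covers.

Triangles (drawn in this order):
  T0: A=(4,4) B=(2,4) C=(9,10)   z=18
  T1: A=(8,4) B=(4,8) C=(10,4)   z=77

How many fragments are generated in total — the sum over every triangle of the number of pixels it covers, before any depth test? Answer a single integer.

T0:
  2·area = 12  (B↔C swapped to make it positive)
  edge (4, 4)→(9, 10): d=(5,6) right/bottom  bias=-1
  edge (9, 10)→(2, 4): d=(-7,-6) top-left  bias=+0
  edge (2, 4)→(4, 4): d=(2,0) top-left  bias=+0
  covered (0 px):
    · · · · ·
    · · · · ·
    · · · · ·
    · · · · ·
    · · · · ·
    · · · · ·
T1:
  2·area = 8  (B↔C swapped to make it positive)
  edge (8, 4)→(10, 4): d=(2,0) top-left  bias=+0
  edge (10, 4)→(4, 8): d=(-6,4) right/bottom  bias=-1
  edge (4, 8)→(8, 4): d=(4,-4) top-left  bias=+0
    (4,1)@(9, 3): e=[-2,10,0] → ·  [on edge]
    (3,2)@(7, 5): e=[2,6,0] → #  [on edge]
    (4,2)@(9, 5): e=[2,-2,8] → ·
    (2,3)@(5, 7): e=[6,2,0] → #  [on edge]
    (3,3)@(7, 7): e=[6,-6,8] → ·
    (1,4)@(3, 9): e=[10,-2,0] → ·  [on edge]
    (2,4)@(5, 9): e=[10,-10,8] → ·
    (0,5)@(1, 11): e=[14,-6,0] → ·  [on edge]
  covered (2 px):
    · · · · ·
    · · · · ·
    · · · # ·
    · · # · ·
    · · · · ·
    · · · · ·

Result: 2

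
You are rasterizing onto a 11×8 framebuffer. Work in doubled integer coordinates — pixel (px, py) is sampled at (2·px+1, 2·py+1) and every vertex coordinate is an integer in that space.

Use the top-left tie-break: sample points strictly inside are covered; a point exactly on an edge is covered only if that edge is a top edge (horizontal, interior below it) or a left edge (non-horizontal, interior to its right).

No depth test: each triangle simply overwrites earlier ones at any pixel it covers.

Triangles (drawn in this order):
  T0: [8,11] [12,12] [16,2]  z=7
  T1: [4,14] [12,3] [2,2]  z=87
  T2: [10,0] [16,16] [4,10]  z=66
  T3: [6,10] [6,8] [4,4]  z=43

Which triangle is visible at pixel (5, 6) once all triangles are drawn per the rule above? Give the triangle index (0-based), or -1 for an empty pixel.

T0:
  2·area = 44  (B↔C swapped to make it positive)
  edge (8, 11)→(16, 2): d=(8,-9) top-left  bias=+0
  edge (16, 2)→(12, 12): d=(-4,10) right/bottom  bias=-1
  edge (12, 12)→(8, 11): d=(-4,-1) top-left  bias=+0
    (6,3)@(13, 7): e=[13,10,21] → #
    (7,3)@(15, 7): e=[31,-10,23] → ·
    (5,4)@(11, 9): e=[11,22,11] → #
    (7,4)@(15, 9): e=[47,-18,15] → ·
    (4,5)@(9, 11): e=[9,34,1] → #
    (6,5)@(13, 11): e=[45,-6,5] → ·
    (4,6)@(9, 13): e=[25,26,-7] → ·
    (5,6)@(11, 13): e=[43,6,-5] → ·
  covered (5 px):
    · · · · · · · · · · ·
    · · · · · · · · · · ·
    · · · · · · · · · · ·
    · · · · · · # · · · ·
    · · · · · # # · · · ·
    · · · · # # · · · · ·
    · · · · · · · · · · ·
    · · · · · · · · · · ·
T1:
  2·area = 118  (B↔C swapped to make it positive)
  edge (4, 14)→(2, 2): d=(-2,-12) top-left  bias=+0
  edge (2, 2)→(12, 3): d=(10,1) right/bottom  bias=-1
  edge (12, 3)→(4, 14): d=(-8,11) right/bottom  bias=-1
    (1,1)@(3, 3): e=[10,9,99] → #
    (2,1)@(5, 3): e=[34,7,77] → #
    (3,1)@(7, 3): e=[58,5,55] → #
    (4,1)@(9, 3): e=[82,3,33] → #
    (5,1)@(11, 3): e=[106,1,11] → #
    (6,1)@(13, 3): e=[130,-1,-11] → ·
    (1,2)@(3, 5): e=[6,29,83] → #
    (5,2)@(11, 5): e=[102,21,-5] → ·
    (1,3)@(3, 7): e=[2,49,67] → #
    (5,3)@(11, 7): e=[98,41,-21] → ·
    (1,4)@(3, 9): e=[-2,69,51] → ·
    (2,4)@(5, 9): e=[22,67,29] → #
  covered (16 px):
    · · · · · · · · · · ·
    · # # # # # · · · · ·
    · # # # # · · · · · ·
    · # # # # · · · · · ·
    · · # # · · · · · · ·
    · · # · · · · · · · ·
    · · · · · · · · · · ·
    · · · · · · · · · · ·
T2:
  2·area = 156
  edge (10, 0)→(16, 16): d=(6,16) right/bottom  bias=-1
  edge (16, 16)→(4, 10): d=(-12,-6) top-left  bias=+0
  edge (4, 10)→(10, 0): d=(6,-10) top-left  bias=+0
    (4,1)@(9, 3): e=[34,114,8] → #
    (5,1)@(11, 3): e=[2,126,28] → #
    (6,1)@(13, 3): e=[-30,138,48] → ·
    (3,2)@(7, 5): e=[78,78,0] → #  [on edge]
    (6,2)@(13, 5): e=[-18,114,60] → ·
    (3,3)@(7, 7): e=[90,54,12] → #
    (6,3)@(13, 7): e=[-6,90,72] → ·
    (2,4)@(5, 9): e=[134,18,4] → #
    (6,4)@(13, 9): e=[6,66,84] → #
    (7,4)@(15, 9): e=[-26,78,104] → ·
    (2,5)@(5, 11): e=[146,-6,16] → ·
    (3,5)@(7, 11): e=[114,6,36] → #
    (0,7)@(1, 15): e=[234,-78,0] → ·  [on edge]
  covered (20 px):
    · · · · · · · · · · ·
    · · · · # # · · · · ·
    · · · # # # · · · · ·
    · · · # # # · · · · ·
    · · # # # # # · · · ·
    · · · # # # # · · · ·
    · · · · · # # · · · ·
    · · · · · · · # · · ·
T3:
  2·area = 4  (B↔C swapped to make it positive)
  edge (6, 10)→(4, 4): d=(-2,-6) top-left  bias=+0
  edge (4, 4)→(6, 8): d=(2,4) right/bottom  bias=-1
  edge (6, 8)→(6, 10): d=(0,2) right/bottom  bias=-1
    (1,0)@(3, 1): e=[0,-2,6] → ·  [on edge]
    (2,3)@(5, 7): e=[0,2,2] → #  [on edge]
    (3,3)@(7, 7): e=[12,-6,-2] → ·
    (2,4)@(5, 9): e=[-4,6,2] → ·
    (3,6)@(7, 13): e=[0,6,-2] → ·  [on edge]
  covered (1 px):
    · · · · · · · · · · ·
    · · · · · · · · · · ·
    · · · · · · · · · · ·
    · · # · · · · · · · ·
    · · · · · · · · · · ·
    · · · · · · · · · · ·
    · · · · · · · · · · ·
    · · · · · · · · · · ·

Z-buffer (winner per pixel, '.' = empty):
  . . . . . . . . . . .
  . 1 1 1 2 2 . . . . .
  . 1 1 2 2 2 . . . . .
  . 1 3 2 2 2 0 . . . .
  . . 2 2 2 2 2 . . . .
  . . 1 2 2 2 2 . . . .
  . . . . . 2 2 . . . .
  . . . . . . . 2 . . .

Final: 2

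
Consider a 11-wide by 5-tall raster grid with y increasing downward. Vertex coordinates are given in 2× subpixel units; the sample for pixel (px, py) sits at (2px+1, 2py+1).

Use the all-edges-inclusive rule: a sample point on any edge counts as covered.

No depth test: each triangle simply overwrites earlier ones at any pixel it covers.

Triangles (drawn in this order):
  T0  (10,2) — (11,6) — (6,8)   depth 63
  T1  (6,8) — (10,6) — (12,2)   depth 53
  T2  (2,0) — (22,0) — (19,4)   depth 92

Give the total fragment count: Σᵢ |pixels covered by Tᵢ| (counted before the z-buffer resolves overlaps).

T0:
  2·area = 22
  edge (10, 2)→(11, 6): d=(1,4) inclusive
  edge (11, 6)→(6, 8): d=(-5,2) inclusive
  edge (6, 8)→(10, 2): d=(4,-6) inclusive
    (4,2)@(9, 5): e=[7,9,6] → X
    (5,2)@(11, 5): e=[-1,5,18] → .
    (3,3)@(7, 7): e=[17,3,2] → X
    (4,3)@(9, 7): e=[9,-1,14] → .
    (3,4)@(7, 9): e=[19,-7,10] → .
  covered (2 px):
    . . . . . . . . . . .
    . . . . . . . . . . .
    . . . . X . . . . . .
    . . . X . . . . . . .
    . . . . . . . . . . .
T1:
  2·area = 12  (B↔C swapped to make it positive)
  edge (6, 8)→(12, 2): d=(6,-6) inclusive
  edge (12, 2)→(10, 6): d=(-2,4) inclusive
  edge (10, 6)→(6, 8): d=(-4,2) inclusive
    (6,0)@(13, 1): e=[0,-2,14] → .  [on edge]
    (5,1)@(11, 3): e=[0,2,10] → X  [on edge]
    (6,1)@(13, 3): e=[12,-6,6] → .
    (4,2)@(9, 5): e=[0,6,6] → X  [on edge]
    (5,2)@(11, 5): e=[12,-2,2] → .
    (3,3)@(7, 7): e=[0,10,2] → X  [on edge]
    (4,3)@(9, 7): e=[12,2,-2] → .
    (2,4)@(5, 9): e=[0,14,-2] → .  [on edge]
    (3,4)@(7, 9): e=[12,6,-6] → .
  covered (3 px):
    . . . . . . . . . . .
    . . . . . X . . . . .
    . . . . X . . . . . .
    . . . X . . . . . . .
    . . . . . . . . . . .
T2:
  2·area = 80
  edge (2, 0)→(22, 0): d=(20,0) inclusive
  edge (22, 0)→(19, 4): d=(-3,4) inclusive
  edge (19, 4)→(2, 0): d=(-17,-4) inclusive
    (3,0)@(7, 1): e=[20,57,3] → X
    (4,0)@(9, 1): e=[20,49,11] → X
    (5,0)@(11, 1): e=[20,41,19] → X
    (6,0)@(13, 1): e=[20,33,27] → X
    (7,0)@(15, 1): e=[20,25,35] → X
    (8,0)@(17, 1): e=[20,17,43] → X
    (9,0)@(19, 1): e=[20,9,51] → X
    (10,0)@(21, 1): e=[20,1,59] → X
    (3,1)@(7, 3): e=[60,51,-31] → .
    (4,1)@(9, 3): e=[60,43,-23] → .
    (5,1)@(11, 3): e=[60,35,-15] → .
    (6,1)@(13, 3): e=[60,27,-7] → .
  covered (11 px):
    . . . X X X X X X X X
    . . . . . . . X X X .
    . . . . . . . . . . .
    . . . . . . . . . . .
    . . . . . . . . . . .

Final: 16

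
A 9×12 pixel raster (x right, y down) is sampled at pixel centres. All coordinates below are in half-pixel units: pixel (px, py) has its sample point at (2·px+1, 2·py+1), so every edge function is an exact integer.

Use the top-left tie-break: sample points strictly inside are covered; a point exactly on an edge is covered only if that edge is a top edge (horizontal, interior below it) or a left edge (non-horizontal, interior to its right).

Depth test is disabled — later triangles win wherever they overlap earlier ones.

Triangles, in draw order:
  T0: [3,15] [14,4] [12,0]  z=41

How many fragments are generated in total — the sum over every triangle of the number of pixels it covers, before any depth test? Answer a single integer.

T0:
  2·area = 66  (B↔C swapped to make it positive)
  edge (3, 15)→(12, 0): d=(9,-15) top-left  bias=+0
  edge (12, 0)→(14, 4): d=(2,4) right/bottom  bias=-1
  edge (14, 4)→(3, 15): d=(-11,11) right/bottom  bias=-1
    (8,0)@(17, 1): e=[84,-18,0] → ·  [on edge]
    (5,1)@(11, 3): e=[12,10,44] → #
    (6,1)@(13, 3): e=[42,2,22] → #
    (7,1)@(15, 3): e=[72,-6,0] → ·  [on edge]
    (4,2)@(9, 5): e=[0,22,44] → #  [on edge]
    (6,2)@(13, 5): e=[60,6,0] → ·  [on edge]
    (4,3)@(9, 7): e=[18,26,22] → #
    (5,3)@(11, 7): e=[48,18,0] → ·  [on edge]
    (3,4)@(7, 9): e=[6,38,22] → #
    (4,4)@(9, 9): e=[36,30,0] → ·  [on edge]
    (3,5)@(7, 11): e=[24,42,0] → ·  [on edge]
    (2,6)@(5, 13): e=[12,54,0] → ·  [on edge]
    (1,7)@(3, 15): e=[0,66,0] → ·  [on edge]
    (0,8)@(1, 17): e=[-12,78,0] → ·  [on edge]
  covered (6 px):
    · · · · · · · · ·
    · · · · · # # · ·
    · · · · # # · · ·
    · · · · # · · · ·
    · · · # · · · · ·
    · · · · · · · · ·
    · · · · · · · · ·
    · · · · · · · · ·
    · · · · · · · · ·
    · · · · · · · · ·
    · · · · · · · · ·
    · · · · · · · · ·

Result: 6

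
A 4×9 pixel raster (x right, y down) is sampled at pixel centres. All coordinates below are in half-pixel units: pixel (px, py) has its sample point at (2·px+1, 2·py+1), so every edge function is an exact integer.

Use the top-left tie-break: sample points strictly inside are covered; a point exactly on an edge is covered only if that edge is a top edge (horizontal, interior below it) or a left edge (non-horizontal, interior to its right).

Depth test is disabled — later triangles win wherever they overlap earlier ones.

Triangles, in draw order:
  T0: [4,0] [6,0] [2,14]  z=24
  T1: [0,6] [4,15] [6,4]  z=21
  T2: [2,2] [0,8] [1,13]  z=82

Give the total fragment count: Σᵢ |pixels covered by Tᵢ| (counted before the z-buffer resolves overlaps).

T0:
  2·area = 28
  edge (4, 0)→(6, 0): d=(2,0) top-left  bias=+0
  edge (6, 0)→(2, 14): d=(-4,14) right/bottom  bias=-1
  edge (2, 14)→(4, 0): d=(2,-14) top-left  bias=+0
    (2,0)@(5, 1): e=[2,10,16] → X
    (3,0)@(7, 1): e=[2,-18,44] → .
    (2,1)@(5, 3): e=[6,2,20] → X
    (3,1)@(7, 3): e=[6,-26,48] → .
    (2,2)@(5, 5): e=[10,-6,24] → .
    (1,3)@(3, 7): e=[14,14,0] → X  [on edge]
    (2,3)@(5, 7): e=[14,-14,28] → .
    (1,4)@(3, 9): e=[18,6,4] → X
    (2,4)@(5, 9): e=[18,-22,32] → .
    (1,5)@(3, 11): e=[22,-2,8] → .
  covered (4 px):
    . . X .
    . . X .
    . . . .
    . X . .
    . X . .
    . . . .
    . . . .
    . . . .
    . . . .
T1:
  2·area = 62  (B↔C swapped to make it positive)
  edge (0, 6)→(6, 4): d=(6,-2) top-left  bias=+0
  edge (6, 4)→(4, 15): d=(-2,11) right/bottom  bias=-1
  edge (4, 15)→(0, 6): d=(-4,-9) top-left  bias=+0
    (1,2)@(3, 5): e=[0,31,31] → X  [on edge]
    (2,2)@(5, 5): e=[4,9,49] → X
    (3,2)@(7, 5): e=[8,-13,67] → .
    (0,3)@(1, 7): e=[8,49,5] → X
    (3,3)@(7, 7): e=[20,-17,59] → .
    (0,4)@(1, 9): e=[20,45,-3] → .
    (1,4)@(3, 9): e=[24,23,15] → X
    (3,4)@(7, 9): e=[32,-21,51] → .
    (1,5)@(3, 11): e=[36,19,7] → X
    (2,5)@(5, 11): e=[40,-3,25] → .
    (1,6)@(3, 13): e=[48,15,-1] → .
  covered (8 px):
    . . . .
    . . . .
    . X X .
    X X X .
    . X X .
    . X . .
    . . . .
    . . . .
    . . . .
T2:
  2·area = 16  (B↔C swapped to make it positive)
  edge (2, 2)→(1, 13): d=(-1,11) right/bottom  bias=-1
  edge (1, 13)→(0, 8): d=(-1,-5) top-left  bias=+0
  edge (0, 8)→(2, 2): d=(2,-6) top-left  bias=+0
    (0,2)@(1, 5): e=[8,8,0] → X  [on edge]
    (1,2)@(3, 5): e=[-14,18,12] → .
    (0,3)@(1, 7): e=[6,6,4] → X
    (1,3)@(3, 7): e=[-16,16,16] → .
    (0,4)@(1, 9): e=[4,4,8] → X
    (1,4)@(3, 9): e=[-18,14,20] → .
    (0,5)@(1, 11): e=[2,2,12] → X
    (1,5)@(3, 11): e=[-20,12,24] → .
    (0,6)@(1, 13): e=[0,0,16] → .  [on edge]
  covered (4 px):
    . . . .
    . . . .
    X . . .
    X . . .
    X . . .
    X . . .
    . . . .
    . . . .
    . . . .

Answer: 16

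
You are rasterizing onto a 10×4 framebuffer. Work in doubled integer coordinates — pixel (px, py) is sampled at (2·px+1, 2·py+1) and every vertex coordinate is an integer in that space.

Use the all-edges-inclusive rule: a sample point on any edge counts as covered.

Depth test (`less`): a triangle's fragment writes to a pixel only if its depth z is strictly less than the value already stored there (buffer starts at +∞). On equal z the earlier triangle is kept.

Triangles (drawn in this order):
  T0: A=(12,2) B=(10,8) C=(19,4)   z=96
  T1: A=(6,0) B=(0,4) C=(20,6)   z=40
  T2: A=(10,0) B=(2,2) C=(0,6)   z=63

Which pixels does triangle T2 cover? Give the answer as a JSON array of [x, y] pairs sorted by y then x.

T0:
  2·area = 46  (B↔C swapped to make it positive)
  edge (12, 2)→(19, 4): d=(7,2) inclusive
  edge (19, 4)→(10, 8): d=(-9,4) inclusive
  edge (10, 8)→(12, 2): d=(2,-6) inclusive
    (6,1)@(13, 3): e=[5,33,8] → X
    (7,1)@(15, 3): e=[1,25,20] → X
    (8,1)@(17, 3): e=[-3,17,32] → .
    (5,2)@(11, 5): e=[23,23,0] → X  [on edge]
    (8,2)@(17, 5): e=[11,-1,36] → .
    (5,3)@(11, 7): e=[37,5,4] → X
    (6,3)@(13, 7): e=[33,-3,16] → .
    (7,3)@(15, 7): e=[29,-11,28] → .
  covered (6 px):
    . . . . . . . . . .
    . . . . . . X X . .
    . . . . . X X X . .
    . . . . . X . . . .
T1:
  2·area = 92  (B↔C swapped to make it positive)
  edge (6, 0)→(20, 6): d=(14,6) inclusive
  edge (20, 6)→(0, 4): d=(-20,-2) inclusive
  edge (0, 4)→(6, 0): d=(6,-4) inclusive
    (2,0)@(5, 1): e=[20,70,2] → X
    (3,0)@(7, 1): e=[8,74,10] → X
    (4,0)@(9, 1): e=[-4,78,18] → .
    (1,1)@(3, 3): e=[60,26,6] → X
    (4,1)@(9, 3): e=[24,38,30] → X
    (5,1)@(11, 3): e=[12,42,38] → X
    (6,1)@(13, 3): e=[0,46,46] → X  [on edge]
    (7,1)@(15, 3): e=[-12,50,54] → .
    (1,2)@(3, 5): e=[88,-14,18] → .
    (2,2)@(5, 5): e=[76,-10,26] → .
    (3,2)@(7, 5): e=[64,-6,34] → .
    (4,2)@(9, 5): e=[52,-2,42] → .
  covered (12 px):
    . . X X . . . . . .
    . X X X X X X . . .
    . . . . . X X X X .
    . . . . . . . . . .
T2:
  2·area = 28  (B↔C swapped to make it positive)
  edge (10, 0)→(0, 6): d=(-10,6) inclusive
  edge (0, 6)→(2, 2): d=(2,-4) inclusive
  edge (2, 2)→(10, 0): d=(8,-2) inclusive
    (3,0)@(7, 1): e=[8,18,2] → X
    (4,0)@(9, 1): e=[-4,26,6] → .
    (1,1)@(3, 3): e=[12,6,10] → X
    (2,1)@(5, 3): e=[0,14,14] → X  [on edge]
    (3,1)@(7, 3): e=[-12,22,18] → .
    (0,2)@(1, 5): e=[4,2,22] → X
    (1,2)@(3, 5): e=[-8,10,26] → .
    (2,2)@(5, 5): e=[-20,18,30] → .
    (0,3)@(1, 7): e=[-16,6,38] → .
  covered (4 px):
    . . . X . . . . . .
    . X X . . . . . . .
    X . . . . . . . . .
    . . . . . . . . . .

Answer: [[3,0],[1,1],[2,1],[0,2]]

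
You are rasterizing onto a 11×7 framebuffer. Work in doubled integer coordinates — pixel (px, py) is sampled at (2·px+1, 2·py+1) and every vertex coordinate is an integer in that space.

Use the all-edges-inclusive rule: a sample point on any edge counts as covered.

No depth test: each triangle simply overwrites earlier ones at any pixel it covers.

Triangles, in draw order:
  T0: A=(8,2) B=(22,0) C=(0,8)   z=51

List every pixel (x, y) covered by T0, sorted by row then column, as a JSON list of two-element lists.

T0:
  2·area = 68
  edge (8, 2)→(22, 0): d=(14,-2) inclusive
  edge (22, 0)→(0, 8): d=(-22,8) inclusive
  edge (0, 8)→(8, 2): d=(8,-6) inclusive
    (7,0)@(15, 1): e=[0,34,34] → X  [on edge]
    (8,0)@(17, 1): e=[4,18,46] → X
    (9,0)@(19, 1): e=[8,2,58] → X
    (10,0)@(21, 1): e=[12,-14,70] → .
    (0,1)@(1, 3): e=[0,102,-34] → .  [on edge]
    (3,1)@(7, 3): e=[12,54,2] → X
    (4,1)@(9, 3): e=[16,38,14] → X
    (5,1)@(11, 3): e=[20,22,26] → X
    (6,1)@(13, 3): e=[24,6,38] → X
    (7,1)@(15, 3): e=[28,-10,50] → .
    (8,1)@(17, 3): e=[32,-26,62] → .
    (9,1)@(19, 3): e=[36,-42,74] → .
  covered (9 px):
    . . . . . . . X X X .
    . . . X X X X . . . .
    . . X X . . . . . . .
    . . . . . . . . . . .
    . . . . . . . . . . .
    . . . . . . . . . . .
    . . . . . . . . . . .

Result: [[7,0],[8,0],[9,0],[3,1],[4,1],[5,1],[6,1],[2,2],[3,2]]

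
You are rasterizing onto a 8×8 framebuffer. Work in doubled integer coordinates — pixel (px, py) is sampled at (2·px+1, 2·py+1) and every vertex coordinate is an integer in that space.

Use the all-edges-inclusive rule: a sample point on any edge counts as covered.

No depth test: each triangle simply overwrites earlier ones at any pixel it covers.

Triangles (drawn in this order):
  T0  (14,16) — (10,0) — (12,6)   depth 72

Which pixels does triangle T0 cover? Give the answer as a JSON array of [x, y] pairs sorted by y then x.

T0:
  2·area = 8
  edge (14, 16)→(10, 0): d=(-4,-16) inclusive
  edge (10, 0)→(12, 6): d=(2,6) inclusive
  edge (12, 6)→(14, 16): d=(2,10) inclusive
    (5,0)@(11, 1): e=[12,-4,0] → ·  [on edge]
    (5,1)@(11, 3): e=[4,0,4] → █  [on edge]
    (6,1)@(13, 3): e=[36,-12,-16] → ·
    (5,2)@(11, 5): e=[-4,4,8] → ·
    (6,4)@(13, 9): e=[12,0,-4] → ·  [on edge]
    (6,5)@(13, 11): e=[4,4,0] → █  [on edge]
    (7,5)@(15, 11): e=[36,-8,-20] → ·
    (6,6)@(13, 13): e=[-4,8,4] → ·
    (7,7)@(15, 15): e=[20,0,-12] → ·  [on edge]
  covered (2 px):
    · · · · · · · ·
    · · · · · █ · ·
    · · · · · · · ·
    · · · · · · · ·
    · · · · · · · ·
    · · · · · · █ ·
    · · · · · · · ·
    · · · · · · · ·

Result: [[5,1],[6,5]]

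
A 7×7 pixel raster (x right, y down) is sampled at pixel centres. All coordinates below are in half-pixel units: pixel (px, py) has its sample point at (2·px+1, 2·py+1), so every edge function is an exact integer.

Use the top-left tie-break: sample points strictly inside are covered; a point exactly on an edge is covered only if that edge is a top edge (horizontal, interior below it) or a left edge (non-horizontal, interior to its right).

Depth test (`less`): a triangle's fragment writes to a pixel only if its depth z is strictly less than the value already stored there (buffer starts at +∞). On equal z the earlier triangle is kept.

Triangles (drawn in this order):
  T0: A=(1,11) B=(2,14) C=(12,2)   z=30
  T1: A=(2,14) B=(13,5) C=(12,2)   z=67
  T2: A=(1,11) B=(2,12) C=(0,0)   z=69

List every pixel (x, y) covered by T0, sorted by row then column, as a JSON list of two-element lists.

T0:
  2·area = 42  (B↔C swapped to make it positive)
  edge (1, 11)→(12, 2): d=(11,-9) top-left  bias=+0
  edge (12, 2)→(2, 14): d=(-10,12) right/bottom  bias=-1
  edge (2, 14)→(1, 11): d=(-1,-3) top-left  bias=+0
    (5,1)@(11, 3): e=[2,2,38] → #
    (6,1)@(13, 3): e=[20,-22,44] → ·
    (4,2)@(9, 5): e=[6,6,30] → #
    (5,2)@(11, 5): e=[24,-18,36] → ·
    (3,3)@(7, 7): e=[10,10,22] → #
    (4,3)@(9, 7): e=[28,-14,28] → ·
    (2,4)@(5, 9): e=[14,14,14] → #
    (3,4)@(7, 9): e=[32,-10,20] → ·
    (0,5)@(1, 11): e=[0,42,0] → #  [on edge]
    (1,5)@(3, 11): e=[18,18,6] → #
    (2,5)@(5, 11): e=[36,-6,12] → ·
    (0,6)@(1, 13): e=[22,22,-2] → ·
  covered (6 px):
    · · · · · · ·
    · · · · · # ·
    · · · · # · ·
    · · · # · · ·
    · · # · · · ·
    # # · · · · ·
    · · · · · · ·
T1:
  2·area = 42  (B↔C swapped to make it positive)
  edge (2, 14)→(12, 2): d=(10,-12) top-left  bias=+0
  edge (12, 2)→(13, 5): d=(1,3) right/bottom  bias=-1
  edge (13, 5)→(2, 14): d=(-11,9) right/bottom  bias=-1
    (5,2)@(11, 5): e=[18,6,18] → #
    (6,2)@(13, 5): e=[42,0,0] → ·  [on edge]
    (4,3)@(9, 7): e=[14,14,14] → #
    (5,3)@(11, 7): e=[38,8,-4] → ·
    (3,4)@(7, 9): e=[10,22,10] → #
    (4,4)@(9, 9): e=[34,16,-8] → ·
    (2,5)@(5, 11): e=[6,30,6] → #
    (3,5)@(7, 11): e=[30,24,-12] → ·
    (1,6)@(3, 13): e=[2,38,2] → #
    (2,6)@(5, 13): e=[26,32,-16] → ·
  covered (5 px):
    · · · · · · ·
    · · · · · · ·
    · · · · · # ·
    · · · · # · ·
    · · · # · · ·
    · · # · · · ·
    · # · · · · ·
T2:
  2·area = 10  (B↔C swapped to make it positive)
  edge (1, 11)→(0, 0): d=(-1,-11) top-left  bias=+0
  edge (0, 0)→(2, 12): d=(2,12) right/bottom  bias=-1
  edge (2, 12)→(1, 11): d=(-1,-1) top-left  bias=+0
    (0,3)@(1, 7): e=[4,2,4] → #
    (1,3)@(3, 7): e=[26,-22,6] → ·
    (0,4)@(1, 9): e=[2,6,2] → #
    (1,4)@(3, 9): e=[24,-18,4] → ·
    (0,5)@(1, 11): e=[0,10,0] → #  [on edge]
    (1,5)@(3, 11): e=[22,-14,2] → ·
    (0,6)@(1, 13): e=[-2,14,-2] → ·
    (1,6)@(3, 13): e=[20,-10,0] → ·  [on edge]
  covered (3 px):
    · · · · · · ·
    · · · · · · ·
    · · · · · · ·
    # · · · · · ·
    # · · · · · ·
    # · · · · · ·
    · · · · · · ·

Result: [[5,1],[4,2],[3,3],[2,4],[0,5],[1,5]]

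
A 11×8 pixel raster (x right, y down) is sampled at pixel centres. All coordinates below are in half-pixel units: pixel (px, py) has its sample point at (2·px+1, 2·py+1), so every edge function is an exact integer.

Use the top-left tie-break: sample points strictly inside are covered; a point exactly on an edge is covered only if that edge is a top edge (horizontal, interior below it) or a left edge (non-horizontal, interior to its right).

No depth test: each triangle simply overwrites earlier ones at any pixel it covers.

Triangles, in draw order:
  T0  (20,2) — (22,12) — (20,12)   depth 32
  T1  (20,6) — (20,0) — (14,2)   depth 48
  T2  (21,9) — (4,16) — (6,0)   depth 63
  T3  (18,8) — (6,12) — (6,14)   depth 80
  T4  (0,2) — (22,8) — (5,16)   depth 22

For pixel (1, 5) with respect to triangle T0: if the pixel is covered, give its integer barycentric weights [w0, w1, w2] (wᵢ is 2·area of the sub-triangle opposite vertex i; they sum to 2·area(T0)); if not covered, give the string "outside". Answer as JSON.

T0:
  2·area = 20
  edge (20, 2)→(22, 12): d=(2,10) right/bottom  bias=-1
  edge (22, 12)→(20, 12): d=(-2,0) right/bottom  bias=-1
  edge (20, 12)→(20, 2): d=(0,-10) top-left  bias=+0
    (10,3)@(21, 7): e=[0,10,10] → .  [on edge]
    (10,4)@(21, 9): e=[4,6,10] → X
    (10,5)@(21, 11): e=[8,2,10] → X
    (10,6)@(21, 13): e=[12,-2,10] → .
  covered (2 px):
    . . . . . . . . . . .
    . . . . . . . . . . .
    . . . . . . . . . . .
    . . . . . . . . . . .
    . . . . . . . . . . X
    . . . . . . . . . . X
    . . . . . . . . . . .
    . . . . . . . . . . .
T1:
  2·area = 36  (B↔C swapped to make it positive)
  edge (20, 6)→(14, 2): d=(-6,-4) top-left  bias=+0
  edge (14, 2)→(20, 0): d=(6,-2) top-left  bias=+0
  edge (20, 0)→(20, 6): d=(0,6) right/bottom  bias=-1
    (8,0)@(17, 1): e=[18,0,18] → X  [on edge]
    (9,0)@(19, 1): e=[26,4,6] → X
    (10,0)@(21, 1): e=[34,8,-6] → .
    (5,1)@(11, 3): e=[-18,0,54] → .  [on edge]
    (8,1)@(17, 3): e=[6,12,18] → X
    (10,1)@(21, 3): e=[22,20,-6] → .
    (2,2)@(5, 5): e=[-54,0,90] → .  [on edge]
    (8,2)@(17, 5): e=[-6,24,18] → .
    (9,2)@(19, 5): e=[2,28,6] → X
    (10,2)@(21, 5): e=[10,32,-6] → .
    (9,3)@(19, 7): e=[-10,40,6] → .
  covered (5 px):
    . . . . . . . . X X .
    . . . . . . . . X X .
    . . . . . . . . . X .
    . . . . . . . . . . .
    . . . . . . . . . . .
    . . . . . . . . . . .
    . . . . . . . . . . .
    . . . . . . . . . . .
T2:
  2·area = 258
  edge (21, 9)→(4, 16): d=(-17,7) right/bottom  bias=-1
  edge (4, 16)→(6, 0): d=(2,-16) top-left  bias=+0
  edge (6, 0)→(21, 9): d=(15,9) right/bottom  bias=-1
    (3,0)@(7, 1): e=[234,18,6] → X
    (4,0)@(9, 1): e=[220,50,-12] → .
    (3,1)@(7, 3): e=[200,22,36] → X
    (4,1)@(9, 3): e=[186,54,18] → X
    (5,1)@(11, 3): e=[172,86,0] → .  [on edge]
    (3,2)@(7, 5): e=[166,26,66] → X
    (5,2)@(11, 5): e=[138,90,30] → X
    (6,2)@(13, 5): e=[124,122,12] → X
    (7,2)@(15, 5): e=[110,154,-6] → .
    (3,3)@(7, 7): e=[132,30,96] → X
    (7,3)@(15, 7): e=[76,158,24] → X
    (8,3)@(17, 7): e=[62,190,6] → X
    (10,4)@(21, 9): e=[0,258,0] → .  [on edge]
  covered (32 px):
    . . . X . . . . . . .
    . . . X X . . . . . .
    . . . X X X X . . . .
    . . . X X X X X X . .
    . . X X X X X X X X .
    . . X X X X X X . . .
    . . X X X X . . . . .
    . . X . . . . . . . .
T3:
  2·area = 24  (B↔C swapped to make it positive)
  edge (18, 8)→(6, 14): d=(-12,6) right/bottom  bias=-1
  edge (6, 14)→(6, 12): d=(0,-2) top-left  bias=+0
  edge (6, 12)→(18, 8): d=(12,-4) top-left  bias=+0
    (10,3)@(21, 7): e=[-6,30,0] → .  [on edge]
    (7,4)@(15, 9): e=[6,18,0] → X  [on edge]
    (8,4)@(17, 9): e=[-6,22,8] → .
    (4,5)@(9, 11): e=[18,6,0] → X  [on edge]
    (5,5)@(11, 11): e=[6,10,8] → X
    (6,5)@(13, 11): e=[-6,14,16] → .
    (7,5)@(15, 11): e=[-18,18,24] → .
    (1,6)@(3, 13): e=[30,-6,0] → .  [on edge]
    (3,6)@(7, 13): e=[6,2,16] → X
    (4,6)@(9, 13): e=[-6,6,24] → .
    (5,6)@(11, 13): e=[-18,10,32] → .
    (3,7)@(7, 15): e=[-18,2,40] → .
  covered (4 px):
    . . . . . . . . . . .
    . . . . . . . . . . .
    . . . . . . . . . . .
    . . . . . . . . . . .
    . . . . . . . X . . .
    . . . . X X . . . . .
    . . . X . . . . . . .
    . . . . . . . . . . .
T4:
  2·area = 278
  edge (0, 2)→(22, 8): d=(22,6) right/bottom  bias=-1
  edge (22, 8)→(5, 16): d=(-17,8) right/bottom  bias=-1
  edge (5, 16)→(0, 2): d=(-5,-14) top-left  bias=+0
    (0,1)@(1, 3): e=[16,253,9] → X
    (1,1)@(3, 3): e=[4,237,37] → X
    (2,1)@(5, 3): e=[-8,221,65] → .
    (0,2)@(1, 5): e=[60,219,-1] → .
    (1,2)@(3, 5): e=[48,203,27] → X
    (2,2)@(5, 5): e=[36,187,55] → X
    (3,2)@(7, 5): e=[24,171,83] → X
    (4,2)@(9, 5): e=[12,155,111] → X
    (5,2)@(11, 5): e=[0,139,139] → .  [on edge]
    (1,3)@(3, 7): e=[92,169,17] → X
    (5,3)@(11, 7): e=[44,105,129] → X
    (6,3)@(13, 7): e=[32,89,157] → X
  covered (35 px):
    . . . . . . . . . . .
    X X . . . . . . . . .
    . X X X X . . . . . .
    . X X X X X X X X . .
    . X X X X X X X X X .
    . . X X X X X X . . .
    . . X X X X . . . . .
    . . X X . . . . . . .

Result: "outside"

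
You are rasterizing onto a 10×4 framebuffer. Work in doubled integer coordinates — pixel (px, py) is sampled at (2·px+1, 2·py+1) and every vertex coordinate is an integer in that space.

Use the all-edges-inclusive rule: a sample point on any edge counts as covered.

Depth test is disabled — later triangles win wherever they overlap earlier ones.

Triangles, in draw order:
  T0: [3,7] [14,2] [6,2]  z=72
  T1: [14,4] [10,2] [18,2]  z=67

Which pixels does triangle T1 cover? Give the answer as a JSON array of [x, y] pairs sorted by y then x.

T0:
  2·area = 40  (B↔C swapped to make it positive)
  edge (3, 7)→(6, 2): d=(3,-5) inclusive
  edge (6, 2)→(14, 2): d=(8,0) inclusive
  edge (14, 2)→(3, 7): d=(-11,5) inclusive
    (3,1)@(7, 3): e=[8,8,24] → X
    (4,1)@(9, 3): e=[18,8,14] → X
    (5,1)@(11, 3): e=[28,8,4] → X
    (6,1)@(13, 3): e=[38,8,-6] → .
    (2,2)@(5, 5): e=[4,24,12] → X
    (4,2)@(9, 5): e=[24,24,-8] → .
    (5,2)@(11, 5): e=[34,24,-18] → .
    (1,3)@(3, 7): e=[0,40,0] → X  [on edge]
    (2,3)@(5, 7): e=[10,40,-10] → .
    (3,3)@(7, 7): e=[20,40,-20] → .
  covered (6 px):
    . . . . . . . . . .
    . . . X X X . . . .
    . . X X . . . . . .
    . X . . . . . . . .
T1:
  2·area = 16
  edge (14, 4)→(10, 2): d=(-4,-2) inclusive
  edge (10, 2)→(18, 2): d=(8,0) inclusive
  edge (18, 2)→(14, 4): d=(-4,2) inclusive
    (6,1)@(13, 3): e=[2,8,6] → X
    (7,1)@(15, 3): e=[6,8,2] → X
    (8,1)@(17, 3): e=[10,8,-2] → .
    (6,2)@(13, 5): e=[-6,24,-2] → .
    (7,2)@(15, 5): e=[-2,24,-6] → .
  covered (2 px):
    . . . . . . . . . .
    . . . . . . X X . .
    . . . . . . . . . .
    . . . . . . . . . .

Result: [[6,1],[7,1]]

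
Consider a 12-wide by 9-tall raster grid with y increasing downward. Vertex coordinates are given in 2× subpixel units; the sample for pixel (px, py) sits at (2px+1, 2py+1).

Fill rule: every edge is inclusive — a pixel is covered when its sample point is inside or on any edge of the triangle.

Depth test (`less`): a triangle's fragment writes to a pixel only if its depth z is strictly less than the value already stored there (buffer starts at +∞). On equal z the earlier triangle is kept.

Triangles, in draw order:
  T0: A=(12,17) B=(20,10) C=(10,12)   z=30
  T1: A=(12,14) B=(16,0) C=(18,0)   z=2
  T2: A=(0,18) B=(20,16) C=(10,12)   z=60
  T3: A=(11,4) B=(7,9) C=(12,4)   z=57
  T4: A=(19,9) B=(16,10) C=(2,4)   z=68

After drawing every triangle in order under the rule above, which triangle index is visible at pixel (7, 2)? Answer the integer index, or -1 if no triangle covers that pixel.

T0:
  2·area = 54  (B↔C swapped to make it positive)
  edge (12, 17)→(10, 12): d=(-2,-5) inclusive
  edge (10, 12)→(20, 10): d=(10,-2) inclusive
  edge (20, 10)→(12, 17): d=(-8,7) inclusive
    (7,5)@(15, 11): e=[27,0,27] → X  [on edge]
    (8,5)@(17, 11): e=[37,4,13] → X
    (9,5)@(19, 11): e=[47,8,-1] → .
    (2,6)@(5, 13): e=[-27,0,81] → .  [on edge]
    (5,6)@(11, 13): e=[3,12,39] → X
    (6,6)@(13, 13): e=[13,16,25] → X
    (8,6)@(17, 13): e=[33,24,-3] → .
    (5,7)@(11, 15): e=[-1,32,23] → .
    (6,7)@(13, 15): e=[9,36,9] → X
    (7,7)@(15, 15): e=[19,40,-5] → .
    (6,8)@(13, 17): e=[5,56,-7] → .
  covered (6 px):
    . . . . . . . . . . . .
    . . . . . . . . . . . .
    . . . . . . . . . . . .
    . . . . . . . . . . . .
    . . . . . . . . . . . .
    . . . . . . . X X . . .
    . . . . . X X X . . . .
    . . . . . . X . . . . .
    . . . . . . . . . . . .
T1:
  2·area = 28
  edge (12, 14)→(16, 0): d=(4,-14) inclusive
  edge (16, 0)→(18, 0): d=(2,0) inclusive
  edge (18, 0)→(12, 14): d=(-6,14) inclusive
    (8,0)@(17, 1): e=[18,2,8] → X
    (9,0)@(19, 1): e=[46,2,-20] → .
    (8,1)@(17, 3): e=[26,6,-4] → .
    (7,2)@(15, 5): e=[6,10,12] → X
    (8,2)@(17, 5): e=[34,10,-16] → .
    (7,3)@(15, 7): e=[14,14,0] → X  [on edge]
    (8,3)@(17, 7): e=[42,14,-28] → .
    (7,4)@(15, 9): e=[22,18,-12] → .
    (6,5)@(13, 11): e=[2,22,4] → X
    (7,5)@(15, 11): e=[30,22,-24] → .
    (6,6)@(13, 13): e=[10,26,-8] → .
  covered (4 px):
    . . . . . . . . X . . .
    . . . . . . . . . . . .
    . . . . . . . X . . . .
    . . . . . . . X . . . .
    . . . . . . . . . . . .
    . . . . . . X . . . . .
    . . . . . . . . . . . .
    . . . . . . . . . . . .
    . . . . . . . . . . . .
T2:
  2·area = 100  (B↔C swapped to make it positive)
  edge (0, 18)→(10, 12): d=(10,-6) inclusive
  edge (10, 12)→(20, 16): d=(10,4) inclusive
  edge (20, 16)→(0, 18): d=(-20,2) inclusive
    (7,4)@(15, 9): e=[0,-50,150] → .  [on edge]
    (4,6)@(9, 13): e=[4,14,82] → X
    (5,6)@(11, 13): e=[16,6,78] → X
    (6,6)@(13, 13): e=[28,-2,74] → .
    (2,7)@(5, 15): e=[0,50,50] → X  [on edge]
    (3,7)@(7, 15): e=[12,42,46] → X
    (6,7)@(13, 15): e=[48,18,34] → X
    (7,7)@(15, 15): e=[60,10,30] → X
    (8,7)@(17, 15): e=[72,2,26] → X
    (9,7)@(19, 15): e=[84,-6,22] → .
    (1,8)@(3, 17): e=[8,78,14] → X
    (5,8)@(11, 17): e=[56,46,-2] → .
  covered (13 px):
    . . . . . . . . . . . .
    . . . . . . . . . . . .
    . . . . . . . . . . . .
    . . . . . . . . . . . .
    . . . . . . . . . . . .
    . . . . . . . . . . . .
    . . . . X X . . . . . .
    . . X X X X X X X . . .
    . X X X X . . . . . . .
T3:
  2·area = 5  (B↔C swapped to make it positive)
  edge (11, 4)→(12, 4): d=(1,0) inclusive
  edge (12, 4)→(7, 9): d=(-5,5) inclusive
  edge (7, 9)→(11, 4): d=(4,-5) inclusive
    (7,0)@(15, 1): e=[-3,0,8] → .  [on edge]
    (6,1)@(13, 3): e=[-1,0,6] → .  [on edge]
    (5,2)@(11, 5): e=[1,0,4] → X  [on edge]
    (6,2)@(13, 5): e=[1,-10,14] → .
    (4,3)@(9, 7): e=[3,0,2] → X  [on edge]
    (5,3)@(11, 7): e=[3,-10,12] → .
    (3,4)@(7, 9): e=[5,0,0] → X  [on edge]
    (4,4)@(9, 9): e=[5,-10,10] → .
    (2,5)@(5, 11): e=[7,0,-2] → .  [on edge]
    (3,5)@(7, 11): e=[7,-10,8] → .
    (1,6)@(3, 13): e=[9,0,-4] → .  [on edge]
    (0,7)@(1, 15): e=[11,0,-6] → .  [on edge]
  covered (3 px):
    . . . . . . . . . . . .
    . . . . . . . . . . . .
    . . . . . X . . . . . .
    . . . . X . . . . . . .
    . . . X . . . . . . . .
    . . . . . . . . . . . .
    . . . . . . . . . . . .
    . . . . . . . . . . . .
    . . . . . . . . . . . .
T4:
  2·area = 32
  edge (19, 9)→(16, 10): d=(-3,1) inclusive
  edge (16, 10)→(2, 4): d=(-14,-6) inclusive
  edge (2, 4)→(19, 9): d=(17,5) inclusive
    (2,2)@(5, 5): e=[26,4,2] → X
    (3,2)@(7, 5): e=[24,16,-8] → .
    (2,3)@(5, 7): e=[20,-24,36] → .
    (4,3)@(9, 7): e=[16,0,16] → X  [on edge]
    (5,3)@(11, 7): e=[14,12,6] → X
    (6,3)@(13, 7): e=[12,24,-4] → .
    (4,4)@(9, 9): e=[10,-28,50] → .
    (5,4)@(11, 9): e=[8,-16,40] → .
    (7,4)@(15, 9): e=[4,8,20] → X
    (8,4)@(17, 9): e=[2,20,10] → X
    (9,4)@(19, 9): e=[0,32,0] → X  [on edge]
    (10,4)@(21, 9): e=[-2,44,-10] → .
    (6,5)@(13, 11): e=[0,-32,64] → .  [on edge]
    (3,6)@(7, 13): e=[0,-96,128] → .  [on edge]
    (11,6)@(23, 13): e=[-16,0,48] → .  [on edge]
    (0,7)@(1, 15): e=[0,-160,192] → .  [on edge]
  covered (6 px):
    . . . . . . . . . . . .
    . . . . . . . . . . . .
    . . X . . . . . . . . .
    . . . . X X . . . . . .
    . . . . . . . X X X . .
    . . . . . . . . . . . .
    . . . . . . . . . . . .
    . . . . . . . . . . . .
    . . . . . . . . . . . .

Z-buffer (winner per pixel, '.' = empty):
  . . . . . . . . 1 . . .
  . . . . . . . . . . . .
  . . 4 . . 3 . 1 . . . .
  . . . . 3 4 . 1 . . . .
  . . . 3 . . . 4 4 4 . .
  . . . . . . 1 0 0 . . .
  . . . . 2 0 0 0 . . . .
  . . 2 2 2 2 0 2 2 . . .
  . 2 2 2 2 . . . . . . .

Answer: 1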